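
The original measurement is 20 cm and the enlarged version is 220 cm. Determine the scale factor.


Original length = 20 cm
Scaled length = 220 cm
Scale factor = 220 / 20
= 11

11


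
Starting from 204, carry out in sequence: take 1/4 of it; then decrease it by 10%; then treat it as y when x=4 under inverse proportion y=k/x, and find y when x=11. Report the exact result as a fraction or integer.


Start with 204.
Step 1: Take 1/4: 204 * 1/4 = 51
Step 2: Decrease by 10%: 51 * 90/100 = 459/10
Step 3: Inverse prop: k = (459/10)*4; new y = k/11 = 459/10*4/11 = 918/55
Final result = 918/55

918/55


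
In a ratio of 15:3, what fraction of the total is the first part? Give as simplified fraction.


Total parts = 15 + 3 = 18
First part fraction = 15/18
Simplify: 15/18 = 5/6

5/6


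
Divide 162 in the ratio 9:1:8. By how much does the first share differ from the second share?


Total parts = 9 + 1 + 8 = 18
Value per part = 162 / 18 = 9
Shares: 9*9=81, 1*9=9, 8*9=72
First share = 81, second share = 9
Difference = |81 - 9| = 72

72


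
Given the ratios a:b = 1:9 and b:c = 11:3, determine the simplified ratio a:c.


Given a:b = 1:9 and b:c = 11:3
Make b consistent. Multiply first ratio by 11: a:b = 11:99
Multiply second ratio by 9: b:c = 99:27
Now b = 99 in both, so a:b:c = 11:99:27
Therefore a:c = 11:27
Simplify by GCD: a:c = 11:27

11:27


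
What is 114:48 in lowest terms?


Find GCD(114, 48)
GCD = 6
Divide both by 6: 114/6 = 19, 48/6 = 8
Simplified ratio = 19:8

19:8


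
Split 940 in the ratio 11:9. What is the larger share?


Total parts = 11 + 9 = 20
Value per part = 940 / 20 = 47
First share = 11 * 47 = 517
Second share = 9 * 47 = 423
Larger share = 517

517


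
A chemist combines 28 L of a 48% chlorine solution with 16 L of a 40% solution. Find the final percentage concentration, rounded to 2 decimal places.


Solute in mixture 1 = 48% of 28 L = 28*48/100 = 336/25 L
Solute in mixture 2 = 40% of 16 L = 16*40/100 = 32/5 L
Total solute = 336/25 + 32/5 = 496/25 L
Total volume = 28 + 16 = 44 L
Final concentration = 496/25/44 * 100 = 45.09%

45.09


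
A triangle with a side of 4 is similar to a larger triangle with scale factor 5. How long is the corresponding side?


Similar triangles have proportional sides
Scale factor = 5
Smaller side = 4
Corresponding larger side = 4 * 5
= 20

20


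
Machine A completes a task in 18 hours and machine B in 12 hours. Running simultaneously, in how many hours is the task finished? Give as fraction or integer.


Rate of A = 1/18 job per hour
Rate of B = 1/12 job per hour
Combined rate = 1/18 + 1/12
Find common denominator: (12 + 18)/(18*12) = 30/216
Combined rate = 5/36 job per hour
Time together = 1 / (5/36) = 36/5 hours

36/5


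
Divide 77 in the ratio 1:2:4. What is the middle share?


Ratio = 1:2:4
Total parts = 1 + 2 + 4 = 7
Value per part = 77 / 7 = 11
First share = 1 * 11 = 11
Middle share = 2 * 11 = 22
Third share = 4 * 11 = 44

22


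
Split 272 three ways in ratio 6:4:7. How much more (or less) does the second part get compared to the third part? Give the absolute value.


Total parts = 6 + 4 + 7 = 17
Value per part = 272 / 17 = 16
Shares: 6*16=96, 4*16=64, 7*16=112
Second share = 64, third share = 112
Difference = |64 - 112| = 48

48


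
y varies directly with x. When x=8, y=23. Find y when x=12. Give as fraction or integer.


Direct proportion: y = kx
Find k: k = 23/8 = 23/8
Compute y at x=12: y = 23/8 * 12
y = 69/2

69/2


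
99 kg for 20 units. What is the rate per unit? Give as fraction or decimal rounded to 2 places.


Total kg = 99
Number of units = 20
Unit rate = 99 / 20
= 4.95 kg per unit

4.95


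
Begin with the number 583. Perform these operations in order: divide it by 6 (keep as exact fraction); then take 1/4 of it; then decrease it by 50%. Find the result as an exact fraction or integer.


Start with 583.
Step 1: Divide by 6: 583 / 6 = 583/6
Step 2: Take 1/4: 583/6 * 1/4 = 583/24
Step 3: Decrease by 50%: 583/24 * 50/100 = 583/48
Final result = 583/48

583/48


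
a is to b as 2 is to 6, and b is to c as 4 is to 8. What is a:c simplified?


Given a:b = 2:6 and b:c = 4:8
Make b consistent. Multiply first ratio by 4: a:b = 8:24
Multiply second ratio by 6: b:c = 24:48
Now b = 24 in both, so a:b:c = 8:24:48
Therefore a:c = 8:48
Simplify by GCD: a:c = 1:6

1:6


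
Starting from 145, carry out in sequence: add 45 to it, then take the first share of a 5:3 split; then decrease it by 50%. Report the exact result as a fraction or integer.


Start with 145.
Step 1: Add 45: 145+45=190; split 5:3 first = 190*5/8 = 475/4
Step 2: Decrease by 50%: 475/4 * 50/100 = 475/8
Final result = 475/8

475/8


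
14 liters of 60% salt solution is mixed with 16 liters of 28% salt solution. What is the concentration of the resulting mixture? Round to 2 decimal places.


Solute in mixture 1 = 60% of 14 L = 14*60/100 = 42/5 L
Solute in mixture 2 = 28% of 16 L = 16*28/100 = 112/25 L
Total solute = 42/5 + 112/25 = 322/25 L
Total volume = 14 + 16 = 30 L
Final concentration = 322/25/30 * 100 = 42.93%

42.93


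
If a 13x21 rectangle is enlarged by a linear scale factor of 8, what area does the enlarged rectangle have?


Original dimensions: 13 x 21
Enlargement factor = 8
New width = 13 * 8 = 104
New height = 21 * 8 = 168
New area = 104 * 168 = 17472

17472


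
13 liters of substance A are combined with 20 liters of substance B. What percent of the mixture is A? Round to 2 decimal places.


Volume of A = 13 L
Volume of B = 20 L
Total volume = 13 + 20 = 33 L
Percentage of A = (13/33) * 100
= 39.39%

39.39


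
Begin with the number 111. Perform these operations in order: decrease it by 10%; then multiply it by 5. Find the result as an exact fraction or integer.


Start with 111.
Step 1: Decrease by 10%: 111 * 90/100 = 999/10
Step 2: Multiply by 5: 999/10 * 5 = 999/2
Final result = 999/2

999/2


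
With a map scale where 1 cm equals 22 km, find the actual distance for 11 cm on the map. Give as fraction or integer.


Map scale: 1 cm = 22 km
Measured distance on map = 11 cm
Set up proportion: 11 * 22 / 1
= 242 / 1
= 242 km

242


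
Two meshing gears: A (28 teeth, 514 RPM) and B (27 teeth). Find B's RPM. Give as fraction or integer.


Gear ratio: teeth_A * RPM_A = teeth_B * RPM_B
28 * 514 = 27 * RPM_B
14392 = 27 * RPM_B
RPM_B = 14392 / 27
RPM_B = 14392/27

14392/27


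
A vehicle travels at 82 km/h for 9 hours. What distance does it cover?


Using distance = speed * time
Speed = 82 km/h
Time = 9 hours
Distance = 82 * 9
= 738 km

738


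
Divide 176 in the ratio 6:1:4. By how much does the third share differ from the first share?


Total parts = 6 + 1 + 4 = 11
Value per part = 176 / 11 = 16
Shares: 6*16=96, 1*16=16, 4*16=64
Third share = 64, first share = 96
Difference = |64 - 96| = 32

32


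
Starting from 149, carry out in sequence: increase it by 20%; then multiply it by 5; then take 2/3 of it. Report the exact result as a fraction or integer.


Start with 149.
Step 1: Increase by 20%: 149 * 120/100 = 894/5
Step 2: Multiply by 5: 894/5 * 5 = 894
Step 3: Take 2/3: 894 * 2/3 = 596
Final result = 596

596


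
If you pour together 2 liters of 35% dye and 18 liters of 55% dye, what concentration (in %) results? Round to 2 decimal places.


Solute in mixture 1 = 35% of 2 L = 2*35/100 = 7/10 L
Solute in mixture 2 = 55% of 18 L = 18*55/100 = 99/10 L
Total solute = 7/10 + 99/10 = 53/5 L
Total volume = 2 + 18 = 20 L
Final concentration = 53/5/20 * 100 = 53.00%

53.00


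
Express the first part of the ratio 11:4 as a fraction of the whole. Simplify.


Total parts = 11 + 4 = 15
First part fraction = 11/15
Simplify: 11/15 = 11/15

11/15


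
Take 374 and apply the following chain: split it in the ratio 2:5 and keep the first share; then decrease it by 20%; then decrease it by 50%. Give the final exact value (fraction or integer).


Start with 374.
Step 1: Split 2:5, first share = 374 * 2/7 = 748/7
Step 2: Decrease by 20%: 748/7 * 80/100 = 2992/35
Step 3: Decrease by 50%: 2992/35 * 50/100 = 1496/35
Final result = 1496/35

1496/35


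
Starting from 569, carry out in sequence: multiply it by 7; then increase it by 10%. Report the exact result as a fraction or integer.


Start with 569.
Step 1: Multiply by 7: 569 * 7 = 3983
Step 2: Increase by 10%: 3983 * 110/100 = 43813/10
Final result = 43813/10

43813/10


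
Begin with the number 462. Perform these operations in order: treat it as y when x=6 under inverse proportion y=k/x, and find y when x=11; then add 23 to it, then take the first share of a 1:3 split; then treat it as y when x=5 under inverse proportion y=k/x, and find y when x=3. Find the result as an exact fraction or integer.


Start with 462.
Step 1: Inverse prop: k = (462)*6; new y = k/11 = 462*6/11 = 252
Step 2: Add 23: 252+23=275; split 1:3 first = 275*1/4 = 275/4
Step 3: Inverse prop: k = (275/4)*5; new y = k/3 = 275/4*5/3 = 1375/12
Final result = 1375/12

1375/12


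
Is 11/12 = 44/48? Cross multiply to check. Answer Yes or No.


Cross multiply to check 11/12 = 44/48
Left cross product: 11 * 48 = 528
Right cross product: 12 * 44 = 528
528 = 528
Equal, so proportions match => Yes

Yes


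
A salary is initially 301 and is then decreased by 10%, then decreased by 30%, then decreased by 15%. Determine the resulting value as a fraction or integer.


Start: 301
Step 1: decrease by 10% => multiply by 90/100
  301 * 90/100 = 2709/10
Step 2: decrease by 30% => multiply by 70/100
  2709/10 * 70/100 = 18963/100
Step 3: decrease by 15% => multiply by 85/100
  18963/100 * 85/100 = 322371/2000
Final value = 322371/2000

322371/2000


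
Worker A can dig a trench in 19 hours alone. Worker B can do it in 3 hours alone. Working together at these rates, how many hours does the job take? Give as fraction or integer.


Rate of A = 1/19 job per hour
Rate of B = 1/3 job per hour
Combined rate = 1/19 + 1/3
Find common denominator: (3 + 19)/(19*3) = 22/57
Combined rate = 22/57 job per hour
Time together = 1 / (22/57) = 57/22 hours

57/22


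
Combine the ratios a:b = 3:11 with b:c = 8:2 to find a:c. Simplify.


Given a:b = 3:11 and b:c = 8:2
Make b consistent. Multiply first ratio by 8: a:b = 24:88
Multiply second ratio by 11: b:c = 88:22
Now b = 88 in both, so a:b:c = 24:88:22
Therefore a:c = 24:22
Simplify by GCD: a:c = 12:11

12:11


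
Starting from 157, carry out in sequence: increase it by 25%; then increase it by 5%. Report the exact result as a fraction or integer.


Start with 157.
Step 1: Increase by 25%: 157 * 125/100 = 785/4
Step 2: Increase by 5%: 785/4 * 105/100 = 3297/16
Final result = 3297/16

3297/16


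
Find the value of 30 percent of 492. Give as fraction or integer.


Compute 30% of 492
Convert percentage: 30% = 30/100
Multiply: 492 * 30/100
= 14760/100
= 738/5

738/5


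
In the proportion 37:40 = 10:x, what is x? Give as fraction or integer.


Setting up: 37/40 = 10/x
Cross multiply: 37 * x = 40 * 10
37x = 400
x = 400/37
x = 400/37

400/37


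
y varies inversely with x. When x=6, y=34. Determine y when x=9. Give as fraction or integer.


Inverse proportion: y = k/x
Find k: k = 6 * 34 = 204
Compute y at x=9: y = 204/9
y = 68/3

68/3


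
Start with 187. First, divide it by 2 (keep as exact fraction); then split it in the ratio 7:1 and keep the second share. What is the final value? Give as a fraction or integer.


Start with 187.
Step 1: Divide by 2: 187 / 2 = 187/2
Step 2: Split 7:1, second share = 187/2 * 1/8 = 187/16
Final result = 187/16

187/16


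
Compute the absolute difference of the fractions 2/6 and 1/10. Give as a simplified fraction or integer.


Simplify: 2/6 = 1/3 and 1/10 = 1/10
Find common denominator: LCD = 30
Convert: 10/30 and 3/30
Difference = |10 - 3|/30 = 7/30
Simplified = 7/30

7/30


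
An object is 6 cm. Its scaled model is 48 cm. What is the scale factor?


Original length = 6 cm
Scaled length = 48 cm
Scale factor = 48 / 6
= 8

8


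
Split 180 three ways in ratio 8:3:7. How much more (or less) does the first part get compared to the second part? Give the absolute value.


Total parts = 8 + 3 + 7 = 18
Value per part = 180 / 18 = 10
Shares: 8*10=80, 3*10=30, 7*10=70
First share = 80, second share = 30
Difference = |80 - 30| = 50

50


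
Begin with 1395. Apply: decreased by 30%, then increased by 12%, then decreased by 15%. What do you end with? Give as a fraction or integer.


Start: 1395
Step 1: decrease by 30% => multiply by 70/100
  1395 * 70/100 = 1953/2
Step 2: increase by 12% => multiply by 112/100
  1953/2 * 112/100 = 27342/25
Step 3: decrease by 15% => multiply by 85/100
  27342/25 * 85/100 = 232407/250
Final value = 232407/250

232407/250


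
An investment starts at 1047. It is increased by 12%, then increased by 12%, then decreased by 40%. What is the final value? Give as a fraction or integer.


Start: 1047
Step 1: increase by 12% => multiply by 112/100
  1047 * 112/100 = 29316/25
Step 2: increase by 12% => multiply by 112/100
  29316/25 * 112/100 = 820848/625
Step 3: decrease by 40% => multiply by 60/100
  820848/625 * 60/100 = 2462544/3125
Final value = 2462544/3125

2462544/3125


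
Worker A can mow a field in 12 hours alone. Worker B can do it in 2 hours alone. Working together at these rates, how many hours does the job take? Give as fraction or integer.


Rate of A = 1/12 job per hour
Rate of B = 1/2 job per hour
Combined rate = 1/12 + 1/2
Find common denominator: (2 + 12)/(12*2) = 14/24
Combined rate = 7/12 job per hour
Time together = 1 / (7/12) = 12/7 hours

12/7


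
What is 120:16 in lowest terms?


Find GCD(120, 16)
GCD = 8
Divide both by 8: 120/8 = 15, 16/8 = 2
Simplified ratio = 15:2

15:2


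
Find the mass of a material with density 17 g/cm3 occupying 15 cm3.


Using mass = density * volume
Density = 17 g/cm3
Volume = 15 cm3
Mass = 17 * 15
= 255 g

255


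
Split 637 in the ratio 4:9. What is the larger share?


Total parts = 4 + 9 = 13
Value per part = 637 / 13 = 49
First share = 4 * 49 = 196
Second share = 9 * 49 = 441
Larger share = 441

441


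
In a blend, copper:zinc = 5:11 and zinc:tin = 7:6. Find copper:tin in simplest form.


Given a:b = 5:11 and b:c = 7:6
Make b consistent. Multiply first ratio by 7: a:b = 35:77
Multiply second ratio by 11: b:c = 77:66
Now b = 77 in both, so a:b:c = 35:77:66
Therefore a:c = 35:66
Simplify by GCD: a:c = 35:66

35:66


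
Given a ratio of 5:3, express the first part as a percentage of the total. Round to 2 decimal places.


Total parts = 5 + 3 = 8
First part fraction = 5/8
Percentage = (5/8) * 100
= 0.625 * 100
= 62.50%

62.50


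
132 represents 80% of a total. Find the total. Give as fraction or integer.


Given: 132 is 80% of the whole
Set up: 132 = 80/100 * whole
whole = 132 * 100 / 80
whole = 13200 / 80
whole = 165

165


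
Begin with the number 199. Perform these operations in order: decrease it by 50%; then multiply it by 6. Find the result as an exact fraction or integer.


Start with 199.
Step 1: Decrease by 50%: 199 * 50/100 = 199/2
Step 2: Multiply by 6: 199/2 * 6 = 597
Final result = 597

597


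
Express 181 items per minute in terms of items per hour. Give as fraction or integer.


Converting from per minute to per hour
Rate = 181 items per minute
Multiply by 60: 181 * 60
= 10860 items per hour

10860


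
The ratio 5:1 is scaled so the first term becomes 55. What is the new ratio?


Original ratio: 5:1
First term target: 55
Scale factor = 55 / 5 = 11
Multiply second term: 1 * 11 = 11
Equivalent ratio = 55:11

55:11


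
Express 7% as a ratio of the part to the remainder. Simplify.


Part = 7%, Remainder = 93%
Ratio = 7:93
GCD(7, 93) = 1
Simplify: 7:93 = 7:93

7:93


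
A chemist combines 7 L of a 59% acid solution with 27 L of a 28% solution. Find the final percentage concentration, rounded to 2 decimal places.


Solute in mixture 1 = 59% of 7 L = 7*59/100 = 413/100 L
Solute in mixture 2 = 28% of 27 L = 27*28/100 = 189/25 L
Total solute = 413/100 + 189/25 = 1169/100 L
Total volume = 7 + 27 = 34 L
Final concentration = 1169/100/34 * 100 = 34.38%

34.38


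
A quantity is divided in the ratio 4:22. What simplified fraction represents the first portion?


Total parts = 4 + 22 = 26
First part fraction = 4/26
Simplify: 4/26 = 2/13

2/13


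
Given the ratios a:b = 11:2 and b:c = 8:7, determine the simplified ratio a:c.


Given a:b = 11:2 and b:c = 8:7
Make b consistent. Multiply first ratio by 8: a:b = 88:16
Multiply second ratio by 2: b:c = 16:14
Now b = 16 in both, so a:b:c = 88:16:14
Therefore a:c = 88:14
Simplify by GCD: a:c = 44:7

44:7


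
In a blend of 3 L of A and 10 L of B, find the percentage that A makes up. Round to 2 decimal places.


Volume of A = 3 L
Volume of B = 10 L
Total volume = 3 + 10 = 13 L
Percentage of A = (3/13) * 100
= 23.08%

23.08


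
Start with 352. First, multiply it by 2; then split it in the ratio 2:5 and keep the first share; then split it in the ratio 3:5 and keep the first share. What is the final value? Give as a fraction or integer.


Start with 352.
Step 1: Multiply by 2: 352 * 2 = 704
Step 2: Split 2:5, first share = 704 * 2/7 = 1408/7
Step 3: Split 3:5, first share = 1408/7 * 3/8 = 528/7
Final result = 528/7

528/7


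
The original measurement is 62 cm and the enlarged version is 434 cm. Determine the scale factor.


Original length = 62 cm
Scaled length = 434 cm
Scale factor = 434 / 62
= 7

7


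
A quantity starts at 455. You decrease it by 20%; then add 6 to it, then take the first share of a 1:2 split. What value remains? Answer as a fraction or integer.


Start with 455.
Step 1: Decrease by 20%: 455 * 80/100 = 364
Step 2: Add 6: 364+6=370; split 1:2 first = 370*1/3 = 370/3
Final result = 370/3

370/3


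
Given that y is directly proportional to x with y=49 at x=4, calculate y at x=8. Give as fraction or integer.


Direct proportion: y = kx
Find k: k = 49/4 = 49/4
Compute y at x=8: y = 49/4 * 8
y = 98

98


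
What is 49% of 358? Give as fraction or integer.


Compute 49% of 358
Convert percentage: 49% = 49/100
Multiply: 358 * 49/100
= 17542/100
= 8771/50

8771/50


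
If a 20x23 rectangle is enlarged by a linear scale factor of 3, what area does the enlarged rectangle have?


Original dimensions: 20 x 23
Enlargement factor = 3
New width = 20 * 3 = 60
New height = 23 * 3 = 69
New area = 60 * 69 = 4140

4140


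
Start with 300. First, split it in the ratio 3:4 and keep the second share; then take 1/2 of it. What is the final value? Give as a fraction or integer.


Start with 300.
Step 1: Split 3:4, second share = 300 * 4/7 = 1200/7
Step 2: Take 1/2: 1200/7 * 1/2 = 600/7
Final result = 600/7

600/7


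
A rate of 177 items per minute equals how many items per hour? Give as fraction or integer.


Converting from per minute to per hour
Rate = 177 items per minute
Multiply by 60: 177 * 60
= 10620 items per hour

10620


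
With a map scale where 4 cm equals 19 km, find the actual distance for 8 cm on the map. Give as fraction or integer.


Map scale: 4 cm = 19 km
Measured distance on map = 8 cm
Set up proportion: 8 * 19 / 4
= 152 / 4
= 38 km

38


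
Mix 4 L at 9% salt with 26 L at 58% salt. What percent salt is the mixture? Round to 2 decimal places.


Solute in mixture 1 = 9% of 4 L = 4*9/100 = 9/25 L
Solute in mixture 2 = 58% of 26 L = 26*58/100 = 377/25 L
Total solute = 9/25 + 377/25 = 386/25 L
Total volume = 4 + 26 = 30 L
Final concentration = 386/25/30 * 100 = 51.47%

51.47


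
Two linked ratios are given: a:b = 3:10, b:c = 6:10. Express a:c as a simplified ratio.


Given a:b = 3:10 and b:c = 6:10
Make b consistent. Multiply first ratio by 6: a:b = 18:60
Multiply second ratio by 10: b:c = 60:100
Now b = 60 in both, so a:b:c = 18:60:100
Therefore a:c = 18:100
Simplify by GCD: a:c = 9:50

9:50


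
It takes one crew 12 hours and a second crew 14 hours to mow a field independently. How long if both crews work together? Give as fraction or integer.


Rate of A = 1/12 job per hour
Rate of B = 1/14 job per hour
Combined rate = 1/12 + 1/14
Find common denominator: (14 + 12)/(12*14) = 26/168
Combined rate = 13/84 job per hour
Time together = 1 / (13/84) = 84/13 hours

84/13


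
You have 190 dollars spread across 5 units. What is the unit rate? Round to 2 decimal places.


Total dollars = 190
Number of units = 5
Unit rate = 190 / 5
= 38 dollars per unit

38


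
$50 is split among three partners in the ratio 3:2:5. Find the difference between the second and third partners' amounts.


Total parts = 3 + 2 + 5 = 10
Value per part = 50 / 10 = 5
Shares: 3*5=15, 2*5=10, 5*5=25
Second share = 10, third share = 25
Difference = |10 - 25| = 15

15


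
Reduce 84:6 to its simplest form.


Find GCD(84, 6)
GCD = 6
Divide both by 6: 84/6 = 14, 6/6 = 1
Simplified ratio = 14:1

14:1


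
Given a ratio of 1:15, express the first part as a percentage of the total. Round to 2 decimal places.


Total parts = 1 + 15 = 16
First part fraction = 1/16
Percentage = (1/16) * 100
= 0.0625 * 100
= 6.25%

6.25


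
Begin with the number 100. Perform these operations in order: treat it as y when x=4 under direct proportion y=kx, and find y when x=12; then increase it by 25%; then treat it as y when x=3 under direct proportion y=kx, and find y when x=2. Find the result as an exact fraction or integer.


Start with 100.
Step 1: Direct prop: k = (100)/4; new y = k*12 = 100*12/4 = 300
Step 2: Increase by 25%: 300 * 125/100 = 375
Step 3: Direct prop: k = (375)/3; new y = k*2 = 375*2/3 = 250
Final result = 250

250


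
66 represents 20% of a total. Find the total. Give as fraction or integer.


Given: 66 is 20% of the whole
Set up: 66 = 20/100 * whole
whole = 66 * 100 / 20
whole = 6600 / 20
whole = 330

330


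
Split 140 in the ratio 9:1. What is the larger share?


Total parts = 9 + 1 = 10
Value per part = 140 / 10 = 14
First share = 9 * 14 = 126
Second share = 1 * 14 = 14
Larger share = 126

126


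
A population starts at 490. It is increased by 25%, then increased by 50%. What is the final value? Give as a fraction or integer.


Start: 490
Step 1: increase by 25% => multiply by 125/100
  490 * 125/100 = 1225/2
Step 2: increase by 50% => multiply by 150/100
  1225/2 * 150/100 = 3675/4
Final value = 3675/4

3675/4


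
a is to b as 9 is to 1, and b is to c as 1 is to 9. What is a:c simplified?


Given a:b = 9:1 and b:c = 1:9
Make b consistent. Multiply first ratio by 1: a:b = 9:1
Multiply second ratio by 1: b:c = 1:9
Now b = 1 in both, so a:b:c = 9:1:9
Therefore a:c = 9:9
Simplify by GCD: a:c = 1:1

1:1


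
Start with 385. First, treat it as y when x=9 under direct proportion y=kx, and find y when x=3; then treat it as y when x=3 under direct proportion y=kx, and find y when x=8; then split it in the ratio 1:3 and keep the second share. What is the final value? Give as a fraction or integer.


Start with 385.
Step 1: Direct prop: k = (385)/9; new y = k*3 = 385*3/9 = 385/3
Step 2: Direct prop: k = (385/3)/3; new y = k*8 = 385/3*8/3 = 3080/9
Step 3: Split 1:3, second share = 3080/9 * 3/4 = 770/3
Final result = 770/3

770/3


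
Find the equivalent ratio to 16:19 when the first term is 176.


Original ratio: 16:19
First term target: 176
Scale factor = 176 / 16 = 11
Multiply second term: 19 * 11 = 209
Equivalent ratio = 176:209

176:209


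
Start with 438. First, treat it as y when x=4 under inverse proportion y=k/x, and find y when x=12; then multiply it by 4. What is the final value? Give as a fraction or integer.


Start with 438.
Step 1: Inverse prop: k = (438)*4; new y = k/12 = 438*4/12 = 146
Step 2: Multiply by 4: 146 * 4 = 584
Final result = 584

584


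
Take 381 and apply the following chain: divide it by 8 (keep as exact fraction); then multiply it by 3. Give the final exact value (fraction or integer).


Start with 381.
Step 1: Divide by 8: 381 / 8 = 381/8
Step 2: Multiply by 3: 381/8 * 3 = 1143/8
Final result = 1143/8

1143/8


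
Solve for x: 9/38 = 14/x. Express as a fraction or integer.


Setting up: 9/38 = 14/x
Cross multiply: 9 * x = 38 * 14
9x = 532
x = 532/9
x = 532/9

532/9


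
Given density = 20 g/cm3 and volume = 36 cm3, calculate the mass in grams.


Using mass = density * volume
Density = 20 g/cm3
Volume = 36 cm3
Mass = 20 * 36
= 720 g

720


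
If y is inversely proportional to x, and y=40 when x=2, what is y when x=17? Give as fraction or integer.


Inverse proportion: y = k/x
Find k: k = 2 * 40 = 80
Compute y at x=17: y = 80/17
y = 80/17

80/17


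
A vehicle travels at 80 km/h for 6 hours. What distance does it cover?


Using distance = speed * time
Speed = 80 km/h
Time = 6 hours
Distance = 80 * 6
= 480 km

480


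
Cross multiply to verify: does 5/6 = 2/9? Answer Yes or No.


Cross multiply to check 5/6 = 2/9
Left cross product: 5 * 9 = 45
Right cross product: 6 * 2 = 12
45 != 12
Not equal, so proportions differ => No

No


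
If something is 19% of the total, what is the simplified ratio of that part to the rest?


Part = 19%, Remainder = 81%
Ratio = 19:81
GCD(19, 81) = 1
Simplify: 19:81 = 19:81

19:81


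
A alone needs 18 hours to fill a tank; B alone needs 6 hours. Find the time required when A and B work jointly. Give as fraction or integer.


Rate of A = 1/18 job per hour
Rate of B = 1/6 job per hour
Combined rate = 1/18 + 1/6
Find common denominator: (6 + 18)/(18*6) = 24/108
Combined rate = 2/9 job per hour
Time together = 1 / (2/9) = 9/2 hours

9/2


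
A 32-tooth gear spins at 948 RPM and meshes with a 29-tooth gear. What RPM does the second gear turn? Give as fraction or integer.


Gear ratio: teeth_A * RPM_A = teeth_B * RPM_B
32 * 948 = 29 * RPM_B
30336 = 29 * RPM_B
RPM_B = 30336 / 29
RPM_B = 30336/29

30336/29


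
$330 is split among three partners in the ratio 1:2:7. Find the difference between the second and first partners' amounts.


Total parts = 1 + 2 + 7 = 10
Value per part = 330 / 10 = 33
Shares: 1*33=33, 2*33=66, 7*33=231
Second share = 66, first share = 33
Difference = |66 - 33| = 33

33


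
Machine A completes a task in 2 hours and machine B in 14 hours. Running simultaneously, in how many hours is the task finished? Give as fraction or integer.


Rate of A = 1/2 job per hour
Rate of B = 1/14 job per hour
Combined rate = 1/2 + 1/14
Find common denominator: (14 + 2)/(2*14) = 16/28
Combined rate = 4/7 job per hour
Time together = 1 / (4/7) = 7/4 hours

7/4


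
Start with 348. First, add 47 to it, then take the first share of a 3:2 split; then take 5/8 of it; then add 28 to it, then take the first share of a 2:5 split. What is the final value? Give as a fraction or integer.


Start with 348.
Step 1: Add 47: 348+47=395; split 3:2 first = 395*3/5 = 237
Step 2: Take 5/8: 237 * 5/8 = 1185/8
Step 3: Add 28: 1185/8+28=1409/8; split 2:5 first = 1409/8*2/7 = 1409/28
Final result = 1409/28

1409/28


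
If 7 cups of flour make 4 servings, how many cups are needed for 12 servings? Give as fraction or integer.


Original: 7 cups for 4 servings
Target servings = 12
Scaling factor = 12/4
New amount = 7 * 12/4
= 84/4
= 21 cups

21


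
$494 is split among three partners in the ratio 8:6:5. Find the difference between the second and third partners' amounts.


Total parts = 8 + 6 + 5 = 19
Value per part = 494 / 19 = 26
Shares: 8*26=208, 6*26=156, 5*26=130
Second share = 156, third share = 130
Difference = |156 - 130| = 26

26


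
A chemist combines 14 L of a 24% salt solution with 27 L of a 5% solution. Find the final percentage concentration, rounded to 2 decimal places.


Solute in mixture 1 = 24% of 14 L = 14*24/100 = 84/25 L
Solute in mixture 2 = 5% of 27 L = 27*5/100 = 27/20 L
Total solute = 84/25 + 27/20 = 471/100 L
Total volume = 14 + 27 = 41 L
Final concentration = 471/100/41 * 100 = 11.49%

11.49


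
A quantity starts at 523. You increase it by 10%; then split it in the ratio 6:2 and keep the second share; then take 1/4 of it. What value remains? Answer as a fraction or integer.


Start with 523.
Step 1: Increase by 10%: 523 * 110/100 = 5753/10
Step 2: Split 6:2, second share = 5753/10 * 2/8 = 5753/40
Step 3: Take 1/4: 5753/40 * 1/4 = 5753/160
Final result = 5753/160

5753/160


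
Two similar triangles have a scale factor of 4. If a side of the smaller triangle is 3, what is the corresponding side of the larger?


Similar triangles have proportional sides
Scale factor = 4
Smaller side = 3
Corresponding larger side = 3 * 4
= 12

12


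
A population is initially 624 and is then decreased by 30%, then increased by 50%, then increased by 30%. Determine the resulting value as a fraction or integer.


Start: 624
Step 1: decrease by 30% => multiply by 70/100
  624 * 70/100 = 2184/5
Step 2: increase by 50% => multiply by 150/100
  2184/5 * 150/100 = 3276/5
Step 3: increase by 30% => multiply by 130/100
  3276/5 * 130/100 = 21294/25
Final value = 21294/25

21294/25


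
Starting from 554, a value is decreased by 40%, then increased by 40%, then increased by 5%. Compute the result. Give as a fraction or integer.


Start: 554
Step 1: decrease by 40% => multiply by 60/100
  554 * 60/100 = 1662/5
Step 2: increase by 40% => multiply by 140/100
  1662/5 * 140/100 = 11634/25
Step 3: increase by 5% => multiply by 105/100
  11634/25 * 105/100 = 122157/250
Final value = 122157/250

122157/250


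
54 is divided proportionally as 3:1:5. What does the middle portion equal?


Ratio = 3:1:5
Total parts = 3 + 1 + 5 = 9
Value per part = 54 / 9 = 6
First share = 3 * 6 = 18
Middle share = 1 * 6 = 6
Third share = 5 * 6 = 30

6


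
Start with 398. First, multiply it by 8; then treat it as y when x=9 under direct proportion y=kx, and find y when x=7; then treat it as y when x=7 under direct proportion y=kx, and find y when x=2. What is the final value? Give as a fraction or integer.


Start with 398.
Step 1: Multiply by 8: 398 * 8 = 3184
Step 2: Direct prop: k = (3184)/9; new y = k*7 = 3184*7/9 = 22288/9
Step 3: Direct prop: k = (22288/9)/7; new y = k*2 = 22288/9*2/7 = 6368/9
Final result = 6368/9

6368/9


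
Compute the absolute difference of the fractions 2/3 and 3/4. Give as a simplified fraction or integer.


Simplify: 2/3 = 2/3 and 3/4 = 3/4
Find common denominator: LCD = 12
Convert: 8/12 and 9/12
Difference = |8 - 9|/12 = 1/12
Simplified = 1/12

1/12


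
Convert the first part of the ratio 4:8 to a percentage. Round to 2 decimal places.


Total parts = 4 + 8 = 12
First part fraction = 4/12
Percentage = (4/12) * 100
= 0.333333 * 100
= 33.33%

33.33


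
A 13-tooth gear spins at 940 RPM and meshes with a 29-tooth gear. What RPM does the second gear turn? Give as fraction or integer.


Gear ratio: teeth_A * RPM_A = teeth_B * RPM_B
13 * 940 = 29 * RPM_B
12220 = 29 * RPM_B
RPM_B = 12220 / 29
RPM_B = 12220/29

12220/29


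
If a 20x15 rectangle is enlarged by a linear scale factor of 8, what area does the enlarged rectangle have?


Original dimensions: 20 x 15
Enlargement factor = 8
New width = 20 * 8 = 160
New height = 15 * 8 = 120
New area = 160 * 120 = 19200

19200


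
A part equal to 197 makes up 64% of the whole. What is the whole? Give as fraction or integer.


Given: 197 is 64% of the whole
Set up: 197 = 64/100 * whole
whole = 197 * 100 / 64
whole = 19700 / 64
whole = 4925/16

4925/16


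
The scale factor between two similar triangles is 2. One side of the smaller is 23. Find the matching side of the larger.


Similar triangles have proportional sides
Scale factor = 2
Smaller side = 23
Corresponding larger side = 23 * 2
= 46

46


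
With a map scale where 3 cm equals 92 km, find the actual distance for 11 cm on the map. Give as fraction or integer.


Map scale: 3 cm = 92 km
Measured distance on map = 11 cm
Set up proportion: 11 * 92 / 3
= 1012 / 3
= 1012/3 km

1012/3


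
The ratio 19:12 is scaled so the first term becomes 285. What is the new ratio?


Original ratio: 19:12
First term target: 285
Scale factor = 285 / 19 = 15
Multiply second term: 12 * 15 = 180
Equivalent ratio = 285:180

285:180


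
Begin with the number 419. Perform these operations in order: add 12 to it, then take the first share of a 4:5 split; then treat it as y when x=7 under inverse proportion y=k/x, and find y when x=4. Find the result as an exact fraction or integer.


Start with 419.
Step 1: Add 12: 419+12=431; split 4:5 first = 431*4/9 = 1724/9
Step 2: Inverse prop: k = (1724/9)*7; new y = k/4 = 1724/9*7/4 = 3017/9
Final result = 3017/9

3017/9


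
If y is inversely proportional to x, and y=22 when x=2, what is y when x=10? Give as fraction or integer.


Inverse proportion: y = k/x
Find k: k = 2 * 22 = 44
Compute y at x=10: y = 44/10
y = 22/5

22/5


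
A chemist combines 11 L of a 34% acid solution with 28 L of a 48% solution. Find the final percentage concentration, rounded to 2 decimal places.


Solute in mixture 1 = 34% of 11 L = 11*34/100 = 187/50 L
Solute in mixture 2 = 48% of 28 L = 28*48/100 = 336/25 L
Total solute = 187/50 + 336/25 = 859/50 L
Total volume = 11 + 28 = 39 L
Final concentration = 859/50/39 * 100 = 44.05%

44.05


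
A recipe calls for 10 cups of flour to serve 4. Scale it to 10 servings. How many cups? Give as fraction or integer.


Original: 10 cups for 4 servings
Target servings = 10
Scaling factor = 10/4
New amount = 10 * 10/4
= 100/4
= 25 cups

25


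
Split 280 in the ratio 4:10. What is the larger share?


Total parts = 4 + 10 = 14
Value per part = 280 / 14 = 20
First share = 4 * 20 = 80
Second share = 10 * 20 = 200
Larger share = 200

200


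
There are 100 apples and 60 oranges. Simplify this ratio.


Find GCD(100, 60)
GCD = 20
Divide both by 20: 100/20 = 5, 60/20 = 3
Simplified ratio = 5:3

5:3


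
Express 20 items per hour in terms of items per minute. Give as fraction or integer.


Converting from per hour to per minute
Rate = 20 items per hour
Divide by 60: 20/60
= 1/3 items per minute

1/3


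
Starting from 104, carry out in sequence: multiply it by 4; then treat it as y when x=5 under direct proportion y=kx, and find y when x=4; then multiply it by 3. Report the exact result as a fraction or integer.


Start with 104.
Step 1: Multiply by 4: 104 * 4 = 416
Step 2: Direct prop: k = (416)/5; new y = k*4 = 416*4/5 = 1664/5
Step 3: Multiply by 3: 1664/5 * 3 = 4992/5
Final result = 4992/5

4992/5


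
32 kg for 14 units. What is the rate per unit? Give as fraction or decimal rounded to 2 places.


Total kg = 32
Number of units = 14
Unit rate = 32 / 14
= 2.29 kg per unit

2.29


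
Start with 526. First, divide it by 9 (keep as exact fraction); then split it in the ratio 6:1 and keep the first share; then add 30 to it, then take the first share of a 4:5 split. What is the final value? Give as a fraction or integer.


Start with 526.
Step 1: Divide by 9: 526 / 9 = 526/9
Step 2: Split 6:1, first share = 526/9 * 6/7 = 1052/21
Step 3: Add 30: 1052/21+30=1682/21; split 4:5 first = 1682/21*4/9 = 6728/189
Final result = 6728/189

6728/189


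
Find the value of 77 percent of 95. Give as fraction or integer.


Compute 77% of 95
Convert percentage: 77% = 77/100
Multiply: 95 * 77/100
= 7315/100
= 1463/20

1463/20


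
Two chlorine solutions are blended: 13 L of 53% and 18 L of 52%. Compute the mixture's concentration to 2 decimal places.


Solute in mixture 1 = 53% of 13 L = 13*53/100 = 689/100 L
Solute in mixture 2 = 52% of 18 L = 18*52/100 = 234/25 L
Total solute = 689/100 + 234/25 = 65/4 L
Total volume = 13 + 18 = 31 L
Final concentration = 65/4/31 * 100 = 52.42%

52.42


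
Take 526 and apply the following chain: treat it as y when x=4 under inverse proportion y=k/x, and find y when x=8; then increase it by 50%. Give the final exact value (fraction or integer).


Start with 526.
Step 1: Inverse prop: k = (526)*4; new y = k/8 = 526*4/8 = 263
Step 2: Increase by 50%: 263 * 150/100 = 789/2
Final result = 789/2

789/2


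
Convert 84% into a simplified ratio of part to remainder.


Part = 84%, Remainder = 16%
Ratio = 84:16
GCD(84, 16) = 4
Simplify: 21:4 = 21:4

21:4


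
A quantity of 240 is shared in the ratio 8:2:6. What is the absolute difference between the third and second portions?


Total parts = 8 + 2 + 6 = 16
Value per part = 240 / 16 = 15
Shares: 8*15=120, 2*15=30, 6*15=90
Third share = 90, second share = 30
Difference = |90 - 30| = 60

60


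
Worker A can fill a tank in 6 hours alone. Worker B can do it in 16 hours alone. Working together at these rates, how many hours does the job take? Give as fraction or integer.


Rate of A = 1/6 job per hour
Rate of B = 1/16 job per hour
Combined rate = 1/6 + 1/16
Find common denominator: (16 + 6)/(6*16) = 22/96
Combined rate = 11/48 job per hour
Time together = 1 / (11/48) = 48/11 hours

48/11


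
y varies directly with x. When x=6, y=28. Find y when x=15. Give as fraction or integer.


Direct proportion: y = kx
Find k: k = 28/6 = 14/3
Compute y at x=15: y = 14/3 * 15
y = 70

70


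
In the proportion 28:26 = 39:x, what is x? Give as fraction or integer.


Setting up: 28/26 = 39/x
Cross multiply: 28 * x = 26 * 39
28x = 1014
x = 1014/28
x = 507/14

507/14


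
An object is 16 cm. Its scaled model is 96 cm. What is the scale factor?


Original length = 16 cm
Scaled length = 96 cm
Scale factor = 96 / 16
= 6

6


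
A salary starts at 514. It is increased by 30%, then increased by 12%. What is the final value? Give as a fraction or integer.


Start: 514
Step 1: increase by 30% => multiply by 130/100
  514 * 130/100 = 3341/5
Step 2: increase by 12% => multiply by 112/100
  3341/5 * 112/100 = 93548/125
Final value = 93548/125

93548/125


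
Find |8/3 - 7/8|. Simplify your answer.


Simplify: 8/3 = 8/3 and 7/8 = 7/8
Find common denominator: LCD = 24
Convert: 64/24 and 21/24
Difference = |64 - 21|/24 = 43/24
Simplified = 43/24

43/24


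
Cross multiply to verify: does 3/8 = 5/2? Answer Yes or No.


Cross multiply to check 3/8 = 5/2
Left cross product: 3 * 2 = 6
Right cross product: 8 * 5 = 40
6 != 40
Not equal, so proportions differ => No

No


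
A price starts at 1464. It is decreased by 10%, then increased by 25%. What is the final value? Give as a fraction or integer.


Start: 1464
Step 1: decrease by 10% => multiply by 90/100
  1464 * 90/100 = 6588/5
Step 2: increase by 25% => multiply by 125/100
  6588/5 * 125/100 = 1647
Final value = 1647

1647


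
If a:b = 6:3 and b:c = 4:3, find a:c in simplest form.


Given a:b = 6:3 and b:c = 4:3
Make b consistent. Multiply first ratio by 4: a:b = 24:12
Multiply second ratio by 3: b:c = 12:9
Now b = 12 in both, so a:b:c = 24:12:9
Therefore a:c = 24:9
Simplify by GCD: a:c = 8:3

8:3


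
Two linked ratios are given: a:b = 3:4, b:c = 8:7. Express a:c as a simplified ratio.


Given a:b = 3:4 and b:c = 8:7
Make b consistent. Multiply first ratio by 8: a:b = 24:32
Multiply second ratio by 4: b:c = 32:28
Now b = 32 in both, so a:b:c = 24:32:28
Therefore a:c = 24:28
Simplify by GCD: a:c = 6:7

6:7


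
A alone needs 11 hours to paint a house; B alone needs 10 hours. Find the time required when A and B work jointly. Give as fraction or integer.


Rate of A = 1/11 job per hour
Rate of B = 1/10 job per hour
Combined rate = 1/11 + 1/10
Find common denominator: (10 + 11)/(11*10) = 21/110
Combined rate = 21/110 job per hour
Time together = 1 / (21/110) = 110/21 hours

110/21


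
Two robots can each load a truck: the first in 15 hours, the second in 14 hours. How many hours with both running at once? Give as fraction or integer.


Rate of A = 1/15 job per hour
Rate of B = 1/14 job per hour
Combined rate = 1/15 + 1/14
Find common denominator: (14 + 15)/(15*14) = 29/210
Combined rate = 29/210 job per hour
Time together = 1 / (29/210) = 210/29 hours

210/29
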